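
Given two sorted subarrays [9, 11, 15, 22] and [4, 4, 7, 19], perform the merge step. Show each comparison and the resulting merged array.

Merging process:

Compare 9 vs 4: take 4 from right. Merged: [4]
Compare 9 vs 4: take 4 from right. Merged: [4, 4]
Compare 9 vs 7: take 7 from right. Merged: [4, 4, 7]
Compare 9 vs 19: take 9 from left. Merged: [4, 4, 7, 9]
Compare 11 vs 19: take 11 from left. Merged: [4, 4, 7, 9, 11]
Compare 15 vs 19: take 15 from left. Merged: [4, 4, 7, 9, 11, 15]
Compare 22 vs 19: take 19 from right. Merged: [4, 4, 7, 9, 11, 15, 19]
Append remaining from left: [22]. Merged: [4, 4, 7, 9, 11, 15, 19, 22]

Final merged array: [4, 4, 7, 9, 11, 15, 19, 22]
Total comparisons: 7

The merged array is [4, 4, 7, 9, 11, 15, 19, 22], requiring 7 comparisons. The merge step runs in O(n) time where n is the total number of elements.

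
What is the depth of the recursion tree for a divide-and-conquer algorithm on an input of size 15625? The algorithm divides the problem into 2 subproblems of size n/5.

For divide and conquer with division factor 5:

Problem sizes at each level:
Level 0: 15625
Level 1: 3125
Level 2: 625
Level 3: 125
Level 4: 25
Level 5: 5
Level 6: 1

The root is level 0 and the size-1 base case is level 6 (the tree spans levels 0 through 6, i.e. 7 levels counting the root), so the depth is the number of divisions: log_5(15625) = 6

The recursion tree depth is log_5(15625) = 6. At each level, the problem size is divided by 5, so it takes 6 divisions to reduce to a base case of size 1. The algorithm makes 2 recursive calls at each level.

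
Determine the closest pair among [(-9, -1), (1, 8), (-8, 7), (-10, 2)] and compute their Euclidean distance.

Computing all pairwise distances among 4 points:

d((-9, -1), (1, 8)) = 13.4536
d((-9, -1), (-8, 7)) = 8.0623
d((-9, -1), (-10, 2)) = 3.1623 <-- minimum
d((1, 8), (-8, 7)) = 9.0554
d((1, 8), (-10, 2)) = 12.53
d((-8, 7), (-10, 2)) = 5.3852

Closest pair: (-9, -1) and (-10, 2) with distance 3.1623

The closest pair is (-9, -1) and (-10, 2) with Euclidean distance 3.1623. For 4 points, brute-force pairwise comparison is shown above. For large n, the divide-and-conquer algorithm (sort by x, recurse on halves, check the dividing strip) achieves O(n log n).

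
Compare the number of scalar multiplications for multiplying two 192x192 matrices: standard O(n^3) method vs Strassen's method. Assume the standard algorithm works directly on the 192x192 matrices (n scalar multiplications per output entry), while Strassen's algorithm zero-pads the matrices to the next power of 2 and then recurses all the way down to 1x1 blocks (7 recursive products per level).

Matrix multiplication for 192x192 matrices:

Strassen's algorithm requires power-of-2 dimensions. Pad 192x192 to 256x256 (next power of 2).

Standard algorithm: 192^3 = 7077888 multiplications
Strassen's algorithm: 7^(log2(256)) = 7^8 = 5764801 multiplications
Savings: 7077888 - 5764801 = 1313087 multiplications

Standard: 7077888 multiplications (192^3). Strassen: 5764801 multiplications (7^8, after padding to 256x256). Strassen reduces 8 recursive multiplications to 7 at each level.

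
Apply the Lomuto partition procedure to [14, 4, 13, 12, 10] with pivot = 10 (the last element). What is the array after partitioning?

Lomuto partition with pivot = 10:

Initial array: [14, 4, 13, 12, 10]

arr[0]=14 > 10: no swap
arr[1]=4 <= 10: swap with position 0, array becomes [4, 14, 13, 12, 10]
arr[2]=13 > 10: no swap
arr[3]=12 > 10: no swap

Place pivot at position 1: [4, 10, 13, 12, 14]
Pivot position: 1

After partitioning with pivot 10, the array becomes [4, 10, 13, 12, 14]. The pivot is placed at index 1. All elements to the left of the pivot are <= 10, and all elements to the right are > 10.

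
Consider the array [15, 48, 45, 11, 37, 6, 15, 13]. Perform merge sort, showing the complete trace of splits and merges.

Merge sort trace:

Split: [15, 48, 45, 11, 37, 6, 15, 13] -> [15, 48, 45, 11] and [37, 6, 15, 13]
  Split: [15, 48, 45, 11] -> [15, 48] and [45, 11]
    Split: [15, 48] -> [15] and [48]
    Merge: [15] + [48] -> [15, 48]
    Split: [45, 11] -> [45] and [11]
    Merge: [45] + [11] -> [11, 45]
  Merge: [15, 48] + [11, 45] -> [11, 15, 45, 48]
  Split: [37, 6, 15, 13] -> [37, 6] and [15, 13]
    Split: [37, 6] -> [37] and [6]
    Merge: [37] + [6] -> [6, 37]
    Split: [15, 13] -> [15] and [13]
    Merge: [15] + [13] -> [13, 15]
  Merge: [6, 37] + [13, 15] -> [6, 13, 15, 37]
Merge: [11, 15, 45, 48] + [6, 13, 15, 37] -> [6, 11, 13, 15, 15, 37, 45, 48]

Final sorted array: [6, 11, 13, 15, 15, 37, 45, 48]

The merge sort proceeds by recursively splitting the array and merging sorted halves.
After all merges, the sorted array is [6, 11, 13, 15, 15, 37, 45, 48].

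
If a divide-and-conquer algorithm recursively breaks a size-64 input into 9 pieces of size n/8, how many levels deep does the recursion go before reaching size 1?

For divide and conquer with division factor 8:

Problem sizes at each level:
Level 0: 64
Level 1: 8
Level 2: 1

The root is level 0 and the size-1 base case is level 2 (the tree spans levels 0 through 2, i.e. 3 levels counting the root), so the depth is the number of divisions: log_8(64) = 2

The recursion tree depth is log_8(64) = 2. At each level, the problem size is divided by 8, so it takes 2 divisions to reduce to a base case of size 1. The algorithm makes 9 recursive calls at each level.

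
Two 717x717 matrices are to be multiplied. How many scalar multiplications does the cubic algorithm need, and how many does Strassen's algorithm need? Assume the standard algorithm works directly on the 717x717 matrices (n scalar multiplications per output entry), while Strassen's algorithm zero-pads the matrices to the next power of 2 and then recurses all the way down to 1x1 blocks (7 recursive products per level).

Matrix multiplication for 717x717 matrices:

Strassen's algorithm requires power-of-2 dimensions. Pad 717x717 to 1024x1024 (next power of 2).

Standard algorithm: 717^3 = 368601813 multiplications
Strassen's algorithm: 7^(log2(1024)) = 7^10 = 282475249 multiplications
Savings: 368601813 - 282475249 = 86126564 multiplications

Standard: 368601813 multiplications (717^3). Strassen: 282475249 multiplications (7^10, after padding to 1024x1024). Strassen reduces 8 recursive multiplications to 7 at each level.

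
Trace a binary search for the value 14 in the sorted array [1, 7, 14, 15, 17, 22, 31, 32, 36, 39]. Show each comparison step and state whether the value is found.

Binary search for 14 in [1, 7, 14, 15, 17, 22, 31, 32, 36, 39]:

lo=0, hi=9, mid=4, arr[mid]=17 -> 17 > 14, search left half
lo=0, hi=3, mid=1, arr[mid]=7 -> 7 < 14, search right half
lo=2, hi=3, mid=2, arr[mid]=14 -> Found target at index 2!

Binary search finds 14 at index 2 after 3 comparisons. The search repeatedly halves the search space by comparing with the middle element.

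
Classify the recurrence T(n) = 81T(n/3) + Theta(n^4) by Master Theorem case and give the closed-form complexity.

Master Theorem for T(n) = 81T(n/3) + O(n^4):

a = 81, b = 3, c = 4
log_b(a) = log_3(81) = 4.0000

Case 2: c = 4 = log_3(81) = 4.0000
T(n) = O(n^4 log n) = O(n^4 log n)

For T(n) = 81T(n/3) + O(n^4): log_3(81) = 4.0000. This is Case 2 of the Master Theorem (c = log_b(a), equal work at all levels), giving O(n^4 log n).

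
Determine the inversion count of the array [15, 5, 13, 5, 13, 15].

Finding inversions in [15, 5, 13, 5, 13, 15]:

(0, 1): arr[0]=15 > arr[1]=5
(0, 2): arr[0]=15 > arr[2]=13
(0, 3): arr[0]=15 > arr[3]=5
(0, 4): arr[0]=15 > arr[4]=13
(2, 3): arr[2]=13 > arr[3]=5

Total inversions: 5

The array has 5 inversion(s): (0,1), (0,2), (0,3), (0,4), (2,3). Each pair (i,j) satisfies i < j and arr[i] > arr[j].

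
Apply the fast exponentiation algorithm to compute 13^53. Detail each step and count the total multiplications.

Computing 13^53 by squaring (build up from 13^1; each line after the first costs one multiplication):

13^1 = 13
13^2 = (13^1)^2 = 13^2 = 169
13^3 = 13 * 13^2 = 13 * 169 = 2197
13^6 = (13^3)^2 = 2197^2 = 4826809
13^12 = (13^6)^2 = 4826809^2 = 23298085122481
13^13 = 13 * 13^12 = 13 * 23298085122481 = 302875106592253
13^26 = (13^13)^2 = 302875106592253^2 = 91733330193268616658399616009
13^52 = (13^26)^2 = 91733330193268616658399616009^2 = 8415003868347247618489696679505181495471801448798649088081
13^53 = 13 * 13^52 = 13 * 8415003868347247618489696679505181495471801448798649088081 = 109395050288514219040366056833567359441133418834382438145053

Result: 109395050288514219040366056833567359441133418834382438145053
Multiplications needed: 8 (8 lines after 13^1)

13^53 = 109395050288514219040366056833567359441133418834382438145053. Using exponentiation by squaring, this requires 8 multiplications. The key idea: if the exponent is even, square the half-power; if odd, multiply by the base once.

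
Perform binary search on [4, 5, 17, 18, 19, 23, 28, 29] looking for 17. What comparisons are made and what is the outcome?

Binary search for 17 in [4, 5, 17, 18, 19, 23, 28, 29]:

lo=0, hi=7, mid=3, arr[mid]=18 -> 18 > 17, search left half
lo=0, hi=2, mid=1, arr[mid]=5 -> 5 < 17, search right half
lo=2, hi=2, mid=2, arr[mid]=17 -> Found target at index 2!

Binary search finds 17 at index 2 after 3 comparisons. The search repeatedly halves the search space by comparing with the middle element.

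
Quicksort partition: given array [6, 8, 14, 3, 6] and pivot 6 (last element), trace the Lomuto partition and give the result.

Lomuto partition with pivot = 6:

Initial array: [6, 8, 14, 3, 6]

arr[0]=6 <= 6: swap with position 0, array becomes [6, 8, 14, 3, 6]
arr[1]=8 > 6: no swap
arr[2]=14 > 6: no swap
arr[3]=3 <= 6: swap with position 1, array becomes [6, 3, 14, 8, 6]

Place pivot at position 2: [6, 3, 6, 8, 14]
Pivot position: 2

After partitioning with pivot 6, the array becomes [6, 3, 6, 8, 14]. The pivot is placed at index 2. All elements to the left of the pivot are <= 6, and all elements to the right are > 6.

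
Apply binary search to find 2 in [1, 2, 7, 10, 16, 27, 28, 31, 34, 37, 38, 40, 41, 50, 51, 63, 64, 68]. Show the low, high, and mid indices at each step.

Binary search for 2 in [1, 2, 7, 10, 16, 27, 28, 31, 34, 37, 38, 40, 41, 50, 51, 63, 64, 68]:

lo=0, hi=17, mid=8, arr[mid]=34 -> 34 > 2, search left half
lo=0, hi=7, mid=3, arr[mid]=10 -> 10 > 2, search left half
lo=0, hi=2, mid=1, arr[mid]=2 -> Found target at index 1!

Binary search finds 2 at index 1 after 3 comparisons. The search repeatedly halves the search space by comparing with the middle element.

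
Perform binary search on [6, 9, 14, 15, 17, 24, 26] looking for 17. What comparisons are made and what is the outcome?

Binary search for 17 in [6, 9, 14, 15, 17, 24, 26]:

lo=0, hi=6, mid=3, arr[mid]=15 -> 15 < 17, search right half
lo=4, hi=6, mid=5, arr[mid]=24 -> 24 > 17, search left half
lo=4, hi=4, mid=4, arr[mid]=17 -> Found target at index 4!

Binary search finds 17 at index 4 after 3 comparisons. The search repeatedly halves the search space by comparing with the middle element.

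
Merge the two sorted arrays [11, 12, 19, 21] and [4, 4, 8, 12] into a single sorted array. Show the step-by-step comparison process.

Merging process:

Compare 11 vs 4: take 4 from right. Merged: [4]
Compare 11 vs 4: take 4 from right. Merged: [4, 4]
Compare 11 vs 8: take 8 from right. Merged: [4, 4, 8]
Compare 11 vs 12: take 11 from left. Merged: [4, 4, 8, 11]
Compare 12 vs 12: take 12 from left. Merged: [4, 4, 8, 11, 12]
Compare 19 vs 12: take 12 from right. Merged: [4, 4, 8, 11, 12, 12]
Append remaining from left: [19, 21]. Merged: [4, 4, 8, 11, 12, 12, 19, 21]

Final merged array: [4, 4, 8, 11, 12, 12, 19, 21]
Total comparisons: 6

The merged array is [4, 4, 8, 11, 12, 12, 19, 21], requiring 6 comparisons. The merge step runs in O(n) time where n is the total number of elements.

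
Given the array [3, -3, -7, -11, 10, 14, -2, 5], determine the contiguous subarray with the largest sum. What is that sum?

Using Kadane's algorithm on [3, -3, -7, -11, 10, 14, -2, 5]:

Scanning through the array:
Position 1 (value -3): max_ending_here = 0, max_so_far = 3
Position 2 (value -7): max_ending_here = -7, max_so_far = 3
Position 3 (value -11): max_ending_here = -11, max_so_far = 3
Position 4 (value 10): max_ending_here = 10, max_so_far = 10
Position 5 (value 14): max_ending_here = 24, max_so_far = 24
Position 6 (value -2): max_ending_here = 22, max_so_far = 24
Position 7 (value 5): max_ending_here = 27, max_so_far = 27

Maximum subarray: [10, 14, -2, 5]
Maximum sum: 27

The maximum subarray is [10, 14, -2, 5] with sum 27. This subarray runs from index 4 to index 7.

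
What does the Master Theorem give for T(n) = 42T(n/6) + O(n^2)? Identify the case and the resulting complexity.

Master Theorem for T(n) = 42T(n/6) + O(n^2):

a = 42, b = 6, c = 2
log_b(a) = log_6(42) = 2.0860

Case 1: c = 2 < log_6(42) = 2.0860
T(n) = O(n^(log_6 42))

For T(n) = 42T(n/6) + O(n^2): log_6(42) = 2.0860. This is Case 1 of the Master Theorem (c < log_b(a), work dominated by leaves), giving O(n^(log_6 42)).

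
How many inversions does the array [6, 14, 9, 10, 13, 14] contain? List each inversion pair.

Finding inversions in [6, 14, 9, 10, 13, 14]:

(1, 2): arr[1]=14 > arr[2]=9
(1, 3): arr[1]=14 > arr[3]=10
(1, 4): arr[1]=14 > arr[4]=13

Total inversions: 3

The array has 3 inversion(s): (1,2), (1,3), (1,4). Each pair (i,j) satisfies i < j and arr[i] > arr[j].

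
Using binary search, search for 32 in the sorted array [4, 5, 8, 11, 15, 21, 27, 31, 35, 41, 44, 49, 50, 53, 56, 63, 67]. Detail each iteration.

Binary search for 32 in [4, 5, 8, 11, 15, 21, 27, 31, 35, 41, 44, 49, 50, 53, 56, 63, 67]:

lo=0, hi=16, mid=8, arr[mid]=35 -> 35 > 32, search left half
lo=0, hi=7, mid=3, arr[mid]=11 -> 11 < 32, search right half
lo=4, hi=7, mid=5, arr[mid]=21 -> 21 < 32, search right half
lo=6, hi=7, mid=6, arr[mid]=27 -> 27 < 32, search right half
lo=7, hi=7, mid=7, arr[mid]=31 -> 31 < 32, search right half
lo=8 > hi=7, target 32 not found

Binary search determines that 32 is not in the array after 5 comparisons. The search space was exhausted without finding the target.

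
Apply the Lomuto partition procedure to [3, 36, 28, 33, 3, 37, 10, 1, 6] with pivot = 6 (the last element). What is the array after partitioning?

Lomuto partition with pivot = 6:

Initial array: [3, 36, 28, 33, 3, 37, 10, 1, 6]

arr[0]=3 <= 6: swap with position 0, array becomes [3, 36, 28, 33, 3, 37, 10, 1, 6]
arr[1]=36 > 6: no swap
arr[2]=28 > 6: no swap
arr[3]=33 > 6: no swap
arr[4]=3 <= 6: swap with position 1, array becomes [3, 3, 28, 33, 36, 37, 10, 1, 6]
arr[5]=37 > 6: no swap
arr[6]=10 > 6: no swap
arr[7]=1 <= 6: swap with position 2, array becomes [3, 3, 1, 33, 36, 37, 10, 28, 6]

Place pivot at position 3: [3, 3, 1, 6, 36, 37, 10, 28, 33]
Pivot position: 3

After partitioning with pivot 6, the array becomes [3, 3, 1, 6, 36, 37, 10, 28, 33]. The pivot is placed at index 3. All elements to the left of the pivot are <= 6, and all elements to the right are > 6.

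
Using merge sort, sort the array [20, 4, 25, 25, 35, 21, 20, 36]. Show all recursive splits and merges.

Merge sort trace:

Split: [20, 4, 25, 25, 35, 21, 20, 36] -> [20, 4, 25, 25] and [35, 21, 20, 36]
  Split: [20, 4, 25, 25] -> [20, 4] and [25, 25]
    Split: [20, 4] -> [20] and [4]
    Merge: [20] + [4] -> [4, 20]
    Split: [25, 25] -> [25] and [25]
    Merge: [25] + [25] -> [25, 25]
  Merge: [4, 20] + [25, 25] -> [4, 20, 25, 25]
  Split: [35, 21, 20, 36] -> [35, 21] and [20, 36]
    Split: [35, 21] -> [35] and [21]
    Merge: [35] + [21] -> [21, 35]
    Split: [20, 36] -> [20] and [36]
    Merge: [20] + [36] -> [20, 36]
  Merge: [21, 35] + [20, 36] -> [20, 21, 35, 36]
Merge: [4, 20, 25, 25] + [20, 21, 35, 36] -> [4, 20, 20, 21, 25, 25, 35, 36]

Final sorted array: [4, 20, 20, 21, 25, 25, 35, 36]

The merge sort proceeds by recursively splitting the array and merging sorted halves.
After all merges, the sorted array is [4, 20, 20, 21, 25, 25, 35, 36].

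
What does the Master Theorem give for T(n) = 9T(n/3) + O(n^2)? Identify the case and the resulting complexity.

Master Theorem for T(n) = 9T(n/3) + O(n^2):

a = 9, b = 3, c = 2
log_b(a) = log_3(9) = 2.0000

Case 2: c = 2 = log_3(9) = 2.0000
T(n) = O(n^2 log n) = O(n^2 log n)

For T(n) = 9T(n/3) + O(n^2): log_3(9) = 2.0000. This is Case 2 of the Master Theorem (c = log_b(a), equal work at all levels), giving O(n^2 log n).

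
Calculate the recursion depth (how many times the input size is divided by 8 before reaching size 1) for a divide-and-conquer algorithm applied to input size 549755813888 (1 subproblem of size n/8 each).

For divide and conquer with division factor 8:

Problem sizes at each level:
Level 0: 549755813888
Level 1: 68719476736
Level 2: 8589934592
Level 3: 1073741824
Level 4: 134217728
Level 5: 16777216
Level 6: 2097152
Level 7: 262144
Level 8: 32768
Level 9: 4096
Level 10: 512
Level 11: 64
Level 12: 8
Level 13: 1

The root is level 0 and the size-1 base case is level 13 (the tree spans levels 0 through 13, i.e. 14 levels counting the root), so the depth is the number of divisions: log_8(549755813888) = 13

The recursion tree depth is log_8(549755813888) = 13. At each level, the problem size is divided by 8, so it takes 13 divisions to reduce to a base case of size 1. The algorithm makes 1 recursive call at each level.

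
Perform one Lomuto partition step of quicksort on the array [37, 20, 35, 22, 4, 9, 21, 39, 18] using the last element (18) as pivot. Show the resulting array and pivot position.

Lomuto partition with pivot = 18:

Initial array: [37, 20, 35, 22, 4, 9, 21, 39, 18]

arr[0]=37 > 18: no swap
arr[1]=20 > 18: no swap
arr[2]=35 > 18: no swap
arr[3]=22 > 18: no swap
arr[4]=4 <= 18: swap with position 0, array becomes [4, 20, 35, 22, 37, 9, 21, 39, 18]
arr[5]=9 <= 18: swap with position 1, array becomes [4, 9, 35, 22, 37, 20, 21, 39, 18]
arr[6]=21 > 18: no swap
arr[7]=39 > 18: no swap

Place pivot at position 2: [4, 9, 18, 22, 37, 20, 21, 39, 35]
Pivot position: 2

After partitioning with pivot 18, the array becomes [4, 9, 18, 22, 37, 20, 21, 39, 35]. The pivot is placed at index 2. All elements to the left of the pivot are <= 18, and all elements to the right are > 18.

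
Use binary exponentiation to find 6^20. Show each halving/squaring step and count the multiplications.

Computing 6^20 by squaring (build up from 6^1; each line after the first costs one multiplication):

6^1 = 6
6^2 = (6^1)^2 = 6^2 = 36
6^4 = (6^2)^2 = 36^2 = 1296
6^5 = 6 * 6^4 = 6 * 1296 = 7776
6^10 = (6^5)^2 = 7776^2 = 60466176
6^20 = (6^10)^2 = 60466176^2 = 3656158440062976

Result: 3656158440062976
Multiplications needed: 5 (5 lines after 6^1)

6^20 = 3656158440062976. Using exponentiation by squaring, this requires 5 multiplications. The key idea: if the exponent is even, square the half-power; if odd, multiply by the base once.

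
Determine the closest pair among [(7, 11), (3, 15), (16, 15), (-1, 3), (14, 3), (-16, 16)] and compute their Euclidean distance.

Computing all pairwise distances among 6 points:

d((7, 11), (3, 15)) = 5.6569 <-- minimum
d((7, 11), (16, 15)) = 9.8489
d((7, 11), (-1, 3)) = 11.3137
d((7, 11), (14, 3)) = 10.6301
d((7, 11), (-16, 16)) = 23.5372
d((3, 15), (16, 15)) = 13.0
d((3, 15), (-1, 3)) = 12.6491
d((3, 15), (14, 3)) = 16.2788
d((3, 15), (-16, 16)) = 19.0263
d((16, 15), (-1, 3)) = 20.8087
d((16, 15), (14, 3)) = 12.1655
d((16, 15), (-16, 16)) = 32.0156
d((-1, 3), (14, 3)) = 15.0
d((-1, 3), (-16, 16)) = 19.8494
d((14, 3), (-16, 16)) = 32.6956

Closest pair: (7, 11) and (3, 15) with distance 5.6569

The closest pair is (7, 11) and (3, 15) with Euclidean distance 5.6569. For 6 points, brute-force pairwise comparison is shown above. For large n, the divide-and-conquer algorithm (sort by x, recurse on halves, check the dividing strip) achieves O(n log n).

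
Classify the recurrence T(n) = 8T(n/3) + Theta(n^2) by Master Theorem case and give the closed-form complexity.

Master Theorem for T(n) = 8T(n/3) + O(n^2):

a = 8, b = 3, c = 2
log_b(a) = log_3(8) = 1.8928

Case 3: c = 2 > log_3(8) = 1.8928
T(n) = O(n^2) = O(n^2)

For T(n) = 8T(n/3) + O(n^2): log_3(8) = 1.8928. This is Case 3 of the Master Theorem (c > log_b(a), work dominated by root), giving O(n^2).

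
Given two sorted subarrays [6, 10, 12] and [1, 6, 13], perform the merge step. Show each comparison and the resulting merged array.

Merging process:

Compare 6 vs 1: take 1 from right. Merged: [1]
Compare 6 vs 6: take 6 from left. Merged: [1, 6]
Compare 10 vs 6: take 6 from right. Merged: [1, 6, 6]
Compare 10 vs 13: take 10 from left. Merged: [1, 6, 6, 10]
Compare 12 vs 13: take 12 from left. Merged: [1, 6, 6, 10, 12]
Append remaining from right: [13]. Merged: [1, 6, 6, 10, 12, 13]

Final merged array: [1, 6, 6, 10, 12, 13]
Total comparisons: 5

The merged array is [1, 6, 6, 10, 12, 13], requiring 5 comparisons. The merge step runs in O(n) time where n is the total number of elements.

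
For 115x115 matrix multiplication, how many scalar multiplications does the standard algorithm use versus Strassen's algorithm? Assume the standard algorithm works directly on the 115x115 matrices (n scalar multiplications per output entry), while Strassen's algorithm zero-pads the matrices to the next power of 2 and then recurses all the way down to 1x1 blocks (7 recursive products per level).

Matrix multiplication for 115x115 matrices:

Strassen's algorithm requires power-of-2 dimensions. Pad 115x115 to 128x128 (next power of 2).

Standard algorithm: 115^3 = 1520875 multiplications
Strassen's algorithm: 7^(log2(128)) = 7^7 = 823543 multiplications
Savings: 1520875 - 823543 = 697332 multiplications

Standard: 1520875 multiplications (115^3). Strassen: 823543 multiplications (7^7, after padding to 128x128). Strassen reduces 8 recursive multiplications to 7 at each level.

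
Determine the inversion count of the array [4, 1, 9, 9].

Finding inversions in [4, 1, 9, 9]:

(0, 1): arr[0]=4 > arr[1]=1

Total inversions: 1

The array has 1 inversion(s): (0,1). Each pair (i,j) satisfies i < j and arr[i] > arr[j].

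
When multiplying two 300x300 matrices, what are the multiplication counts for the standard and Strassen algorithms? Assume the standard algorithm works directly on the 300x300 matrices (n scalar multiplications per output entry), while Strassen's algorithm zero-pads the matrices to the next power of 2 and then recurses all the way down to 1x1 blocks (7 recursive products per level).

Matrix multiplication for 300x300 matrices:

Strassen's algorithm requires power-of-2 dimensions. Pad 300x300 to 512x512 (next power of 2).

Standard algorithm: 300^3 = 27000000 multiplications
Strassen's algorithm: 7^(log2(512)) = 7^9 = 40353607 multiplications
Difference: 27000000 - 40353607 = -13353607 (Strassen uses MORE here due to padding overhead — for small or just-over-power-of-2 n, padding can outweigh the per-level savings)

Standard: 27000000 multiplications (300^3). Strassen: 40353607 multiplications (7^9, after padding to 512x512). Strassen reduces 8 recursive multiplications to 7 at each level.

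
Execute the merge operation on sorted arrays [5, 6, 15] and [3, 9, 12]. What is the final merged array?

Merging process:

Compare 5 vs 3: take 3 from right. Merged: [3]
Compare 5 vs 9: take 5 from left. Merged: [3, 5]
Compare 6 vs 9: take 6 from left. Merged: [3, 5, 6]
Compare 15 vs 9: take 9 from right. Merged: [3, 5, 6, 9]
Compare 15 vs 12: take 12 from right. Merged: [3, 5, 6, 9, 12]
Append remaining from left: [15]. Merged: [3, 5, 6, 9, 12, 15]

Final merged array: [3, 5, 6, 9, 12, 15]
Total comparisons: 5

The merged array is [3, 5, 6, 9, 12, 15], requiring 5 comparisons. The merge step runs in O(n) time where n is the total number of elements.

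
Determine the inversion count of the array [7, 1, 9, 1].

Finding inversions in [7, 1, 9, 1]:

(0, 1): arr[0]=7 > arr[1]=1
(0, 3): arr[0]=7 > arr[3]=1
(2, 3): arr[2]=9 > arr[3]=1

Total inversions: 3

The array has 3 inversion(s): (0,1), (0,3), (2,3). Each pair (i,j) satisfies i < j and arr[i] > arr[j].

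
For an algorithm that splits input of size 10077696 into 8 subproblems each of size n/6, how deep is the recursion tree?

For divide and conquer with division factor 6:

Problem sizes at each level:
Level 0: 10077696
Level 1: 1679616
Level 2: 279936
Level 3: 46656
Level 4: 7776
Level 5: 1296
Level 6: 216
Level 7: 36
Level 8: 6
Level 9: 1

The root is level 0 and the size-1 base case is level 9 (the tree spans levels 0 through 9, i.e. 10 levels counting the root), so the depth is the number of divisions: log_6(10077696) = 9

The recursion tree depth is log_6(10077696) = 9. At each level, the problem size is divided by 6, so it takes 9 divisions to reduce to a base case of size 1. The algorithm makes 8 recursive calls at each level.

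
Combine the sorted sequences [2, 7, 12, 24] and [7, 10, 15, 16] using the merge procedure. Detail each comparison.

Merging process:

Compare 2 vs 7: take 2 from left. Merged: [2]
Compare 7 vs 7: take 7 from left. Merged: [2, 7]
Compare 12 vs 7: take 7 from right. Merged: [2, 7, 7]
Compare 12 vs 10: take 10 from right. Merged: [2, 7, 7, 10]
Compare 12 vs 15: take 12 from left. Merged: [2, 7, 7, 10, 12]
Compare 24 vs 15: take 15 from right. Merged: [2, 7, 7, 10, 12, 15]
Compare 24 vs 16: take 16 from right. Merged: [2, 7, 7, 10, 12, 15, 16]
Append remaining from left: [24]. Merged: [2, 7, 7, 10, 12, 15, 16, 24]

Final merged array: [2, 7, 7, 10, 12, 15, 16, 24]
Total comparisons: 7

The merged array is [2, 7, 7, 10, 12, 15, 16, 24], requiring 7 comparisons. The merge step runs in O(n) time where n is the total number of elements.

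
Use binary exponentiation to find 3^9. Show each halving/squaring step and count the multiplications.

Computing 3^9 by squaring (build up from 3^1; each line after the first costs one multiplication):

3^1 = 3
3^2 = (3^1)^2 = 3^2 = 9
3^4 = (3^2)^2 = 9^2 = 81
3^8 = (3^4)^2 = 81^2 = 6561
3^9 = 3 * 3^8 = 3 * 6561 = 19683

Result: 19683
Multiplications needed: 4 (4 lines after 3^1)

3^9 = 19683. Using exponentiation by squaring, this requires 4 multiplications. The key idea: if the exponent is even, square the half-power; if odd, multiply by the base once.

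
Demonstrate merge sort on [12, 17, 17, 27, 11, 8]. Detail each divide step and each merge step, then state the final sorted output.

Merge sort trace:

Split: [12, 17, 17, 27, 11, 8] -> [12, 17, 17] and [27, 11, 8]
  Split: [12, 17, 17] -> [12] and [17, 17]
    Split: [17, 17] -> [17] and [17]
    Merge: [17] + [17] -> [17, 17]
  Merge: [12] + [17, 17] -> [12, 17, 17]
  Split: [27, 11, 8] -> [27] and [11, 8]
    Split: [11, 8] -> [11] and [8]
    Merge: [11] + [8] -> [8, 11]
  Merge: [27] + [8, 11] -> [8, 11, 27]
Merge: [12, 17, 17] + [8, 11, 27] -> [8, 11, 12, 17, 17, 27]

Final sorted array: [8, 11, 12, 17, 17, 27]

The merge sort proceeds by recursively splitting the array and merging sorted halves.
After all merges, the sorted array is [8, 11, 12, 17, 17, 27].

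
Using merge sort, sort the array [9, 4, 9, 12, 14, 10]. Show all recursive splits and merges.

Merge sort trace:

Split: [9, 4, 9, 12, 14, 10] -> [9, 4, 9] and [12, 14, 10]
  Split: [9, 4, 9] -> [9] and [4, 9]
    Split: [4, 9] -> [4] and [9]
    Merge: [4] + [9] -> [4, 9]
  Merge: [9] + [4, 9] -> [4, 9, 9]
  Split: [12, 14, 10] -> [12] and [14, 10]
    Split: [14, 10] -> [14] and [10]
    Merge: [14] + [10] -> [10, 14]
  Merge: [12] + [10, 14] -> [10, 12, 14]
Merge: [4, 9, 9] + [10, 12, 14] -> [4, 9, 9, 10, 12, 14]

Final sorted array: [4, 9, 9, 10, 12, 14]

The merge sort proceeds by recursively splitting the array and merging sorted halves.
After all merges, the sorted array is [4, 9, 9, 10, 12, 14].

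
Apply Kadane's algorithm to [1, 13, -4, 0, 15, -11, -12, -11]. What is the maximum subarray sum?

Using Kadane's algorithm on [1, 13, -4, 0, 15, -11, -12, -11]:

Scanning through the array:
Position 1 (value 13): max_ending_here = 14, max_so_far = 14
Position 2 (value -4): max_ending_here = 10, max_so_far = 14
Position 3 (value 0): max_ending_here = 10, max_so_far = 14
Position 4 (value 15): max_ending_here = 25, max_so_far = 25
Position 5 (value -11): max_ending_here = 14, max_so_far = 25
Position 6 (value -12): max_ending_here = 2, max_so_far = 25
Position 7 (value -11): max_ending_here = -9, max_so_far = 25

Maximum subarray: [1, 13, -4, 0, 15]
Maximum sum: 25

The maximum subarray is [1, 13, -4, 0, 15] with sum 25. This subarray runs from index 0 to index 4.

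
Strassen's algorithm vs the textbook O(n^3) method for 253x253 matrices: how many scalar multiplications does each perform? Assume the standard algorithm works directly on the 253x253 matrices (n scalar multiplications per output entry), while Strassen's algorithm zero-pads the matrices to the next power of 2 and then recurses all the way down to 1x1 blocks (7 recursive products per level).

Matrix multiplication for 253x253 matrices:

Strassen's algorithm requires power-of-2 dimensions. Pad 253x253 to 256x256 (next power of 2).

Standard algorithm: 253^3 = 16194277 multiplications
Strassen's algorithm: 7^(log2(256)) = 7^8 = 5764801 multiplications
Savings: 16194277 - 5764801 = 10429476 multiplications

Standard: 16194277 multiplications (253^3). Strassen: 5764801 multiplications (7^8, after padding to 256x256). Strassen reduces 8 recursive multiplications to 7 at each level.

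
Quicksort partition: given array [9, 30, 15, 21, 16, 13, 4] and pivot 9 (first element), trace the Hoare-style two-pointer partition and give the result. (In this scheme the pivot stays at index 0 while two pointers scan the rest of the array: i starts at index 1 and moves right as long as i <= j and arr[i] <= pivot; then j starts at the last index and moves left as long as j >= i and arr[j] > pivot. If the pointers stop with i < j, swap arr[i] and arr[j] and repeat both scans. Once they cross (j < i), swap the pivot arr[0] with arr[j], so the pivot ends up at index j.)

Hoare-style two-pointer partition with pivot = 9:

Initial array: [9, 30, 15, 21, 16, 13, 4]

Pointers start at i = 1, j = 6.
i stops at index 1 (arr[1]=30 > 9), j stops at index 6 (arr[6]=4 <= 9): swap arr[1] and arr[6], array becomes [9, 4, 15, 21, 16, 13, 30]
i ends at 2, j ends at 1: the pointers have crossed (j < i), so scanning stops.

Swap pivot arr[0] with arr[1] to place pivot at position 1: [4, 9, 15, 21, 16, 13, 30]
Pivot position: 1

After partitioning with pivot 9, the array becomes [4, 9, 15, 21, 16, 13, 30]. The pivot is placed at index 1. All elements to the left of the pivot are <= 9, and all elements to the right are > 9.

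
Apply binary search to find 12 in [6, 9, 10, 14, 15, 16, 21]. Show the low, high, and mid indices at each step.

Binary search for 12 in [6, 9, 10, 14, 15, 16, 21]:

lo=0, hi=6, mid=3, arr[mid]=14 -> 14 > 12, search left half
lo=0, hi=2, mid=1, arr[mid]=9 -> 9 < 12, search right half
lo=2, hi=2, mid=2, arr[mid]=10 -> 10 < 12, search right half
lo=3 > hi=2, target 12 not found

Binary search determines that 12 is not in the array after 3 comparisons. The search space was exhausted without finding the target.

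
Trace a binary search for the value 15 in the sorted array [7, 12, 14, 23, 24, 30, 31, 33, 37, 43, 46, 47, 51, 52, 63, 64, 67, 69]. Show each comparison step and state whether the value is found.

Binary search for 15 in [7, 12, 14, 23, 24, 30, 31, 33, 37, 43, 46, 47, 51, 52, 63, 64, 67, 69]:

lo=0, hi=17, mid=8, arr[mid]=37 -> 37 > 15, search left half
lo=0, hi=7, mid=3, arr[mid]=23 -> 23 > 15, search left half
lo=0, hi=2, mid=1, arr[mid]=12 -> 12 < 15, search right half
lo=2, hi=2, mid=2, arr[mid]=14 -> 14 < 15, search right half
lo=3 > hi=2, target 15 not found

Binary search determines that 15 is not in the array after 4 comparisons. The search space was exhausted without finding the target.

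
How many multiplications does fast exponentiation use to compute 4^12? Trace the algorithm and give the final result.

Computing 4^12 by squaring (build up from 4^1; each line after the first costs one multiplication):

4^1 = 4
4^2 = (4^1)^2 = 4^2 = 16
4^3 = 4 * 4^2 = 4 * 16 = 64
4^6 = (4^3)^2 = 64^2 = 4096
4^12 = (4^6)^2 = 4096^2 = 16777216

Result: 16777216
Multiplications needed: 4 (4 lines after 4^1)

4^12 = 16777216. Using exponentiation by squaring, this requires 4 multiplications. The key idea: if the exponent is even, square the half-power; if odd, multiply by the base once.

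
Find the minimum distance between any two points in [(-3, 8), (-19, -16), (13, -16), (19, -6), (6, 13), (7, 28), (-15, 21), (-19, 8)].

Computing all pairwise distances among 8 points:

d((-3, 8), (-19, -16)) = 28.8444
d((-3, 8), (13, -16)) = 28.8444
d((-3, 8), (19, -6)) = 26.0768
d((-3, 8), (6, 13)) = 10.2956 <-- minimum
d((-3, 8), (7, 28)) = 22.3607
d((-3, 8), (-15, 21)) = 17.6918
d((-3, 8), (-19, 8)) = 16.0
d((-19, -16), (13, -16)) = 32.0
d((-19, -16), (19, -6)) = 39.2938
d((-19, -16), (6, 13)) = 38.2884
d((-19, -16), (7, 28)) = 51.1077
d((-19, -16), (-15, 21)) = 37.2156
d((-19, -16), (-19, 8)) = 24.0
d((13, -16), (19, -6)) = 11.6619
d((13, -16), (6, 13)) = 29.8329
d((13, -16), (7, 28)) = 44.4072
d((13, -16), (-15, 21)) = 46.4004
d((13, -16), (-19, 8)) = 40.0
d((19, -6), (6, 13)) = 23.0217
d((19, -6), (7, 28)) = 36.0555
d((19, -6), (-15, 21)) = 43.4166
d((19, -6), (-19, 8)) = 40.4969
d((6, 13), (7, 28)) = 15.0333
d((6, 13), (-15, 21)) = 22.4722
d((6, 13), (-19, 8)) = 25.4951
d((7, 28), (-15, 21)) = 23.0868
d((7, 28), (-19, 8)) = 32.8024
d((-15, 21), (-19, 8)) = 13.6015

Closest pair: (-3, 8) and (6, 13) with distance 10.2956

The closest pair is (-3, 8) and (6, 13) with Euclidean distance 10.2956. For 8 points, brute-force pairwise comparison is shown above. For large n, the divide-and-conquer algorithm (sort by x, recurse on halves, check the dividing strip) achieves O(n log n).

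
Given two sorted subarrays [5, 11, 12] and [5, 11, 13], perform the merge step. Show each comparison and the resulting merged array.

Merging process:

Compare 5 vs 5: take 5 from left. Merged: [5]
Compare 11 vs 5: take 5 from right. Merged: [5, 5]
Compare 11 vs 11: take 11 from left. Merged: [5, 5, 11]
Compare 12 vs 11: take 11 from right. Merged: [5, 5, 11, 11]
Compare 12 vs 13: take 12 from left. Merged: [5, 5, 11, 11, 12]
Append remaining from right: [13]. Merged: [5, 5, 11, 11, 12, 13]

Final merged array: [5, 5, 11, 11, 12, 13]
Total comparisons: 5

The merged array is [5, 5, 11, 11, 12, 13], requiring 5 comparisons. The merge step runs in O(n) time where n is the total number of elements.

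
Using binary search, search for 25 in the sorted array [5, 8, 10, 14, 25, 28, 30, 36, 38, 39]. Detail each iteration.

Binary search for 25 in [5, 8, 10, 14, 25, 28, 30, 36, 38, 39]:

lo=0, hi=9, mid=4, arr[mid]=25 -> Found target at index 4!

Binary search finds 25 at index 4 after 1 comparisons. The search repeatedly halves the search space by comparing with the middle element.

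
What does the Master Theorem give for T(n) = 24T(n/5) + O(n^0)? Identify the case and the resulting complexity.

Master Theorem for T(n) = 24T(n/5) + O(n^0):

a = 24, b = 5, c = 0
log_b(a) = log_5(24) = 1.9746

Case 1: c = 0 < log_5(24) = 1.9746
T(n) = O(n^(log_5 24))

For T(n) = 24T(n/5) + O(n^0): log_5(24) = 1.9746. This is Case 1 of the Master Theorem (c < log_b(a), work dominated by leaves), giving O(n^(log_5 24)).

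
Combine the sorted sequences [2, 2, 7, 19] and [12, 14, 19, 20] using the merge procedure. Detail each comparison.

Merging process:

Compare 2 vs 12: take 2 from left. Merged: [2]
Compare 2 vs 12: take 2 from left. Merged: [2, 2]
Compare 7 vs 12: take 7 from left. Merged: [2, 2, 7]
Compare 19 vs 12: take 12 from right. Merged: [2, 2, 7, 12]
Compare 19 vs 14: take 14 from right. Merged: [2, 2, 7, 12, 14]
Compare 19 vs 19: take 19 from left. Merged: [2, 2, 7, 12, 14, 19]
Append remaining from right: [19, 20]. Merged: [2, 2, 7, 12, 14, 19, 19, 20]

Final merged array: [2, 2, 7, 12, 14, 19, 19, 20]
Total comparisons: 6

The merged array is [2, 2, 7, 12, 14, 19, 19, 20], requiring 6 comparisons. The merge step runs in O(n) time where n is the total number of elements.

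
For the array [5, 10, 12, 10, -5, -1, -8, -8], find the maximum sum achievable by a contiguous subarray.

Using Kadane's algorithm on [5, 10, 12, 10, -5, -1, -8, -8]:

Scanning through the array:
Position 1 (value 10): max_ending_here = 15, max_so_far = 15
Position 2 (value 12): max_ending_here = 27, max_so_far = 27
Position 3 (value 10): max_ending_here = 37, max_so_far = 37
Position 4 (value -5): max_ending_here = 32, max_so_far = 37
Position 5 (value -1): max_ending_here = 31, max_so_far = 37
Position 6 (value -8): max_ending_here = 23, max_so_far = 37
Position 7 (value -8): max_ending_here = 15, max_so_far = 37

Maximum subarray: [5, 10, 12, 10]
Maximum sum: 37

The maximum subarray is [5, 10, 12, 10] with sum 37. This subarray runs from index 0 to index 3.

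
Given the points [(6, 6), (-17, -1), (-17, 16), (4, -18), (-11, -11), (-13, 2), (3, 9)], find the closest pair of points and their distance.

Computing all pairwise distances among 7 points:

d((6, 6), (-17, -1)) = 24.0416
d((6, 6), (-17, 16)) = 25.0799
d((6, 6), (4, -18)) = 24.0832
d((6, 6), (-11, -11)) = 24.0416
d((6, 6), (-13, 2)) = 19.4165
d((6, 6), (3, 9)) = 4.2426 <-- minimum
d((-17, -1), (-17, 16)) = 17.0
d((-17, -1), (4, -18)) = 27.0185
d((-17, -1), (-11, -11)) = 11.6619
d((-17, -1), (-13, 2)) = 5.0
d((-17, -1), (3, 9)) = 22.3607
d((-17, 16), (4, -18)) = 39.9625
d((-17, 16), (-11, -11)) = 27.6586
d((-17, 16), (-13, 2)) = 14.5602
d((-17, 16), (3, 9)) = 21.1896
d((4, -18), (-11, -11)) = 16.5529
d((4, -18), (-13, 2)) = 26.2488
d((4, -18), (3, 9)) = 27.0185
d((-11, -11), (-13, 2)) = 13.1529
d((-11, -11), (3, 9)) = 24.4131
d((-13, 2), (3, 9)) = 17.4642

Closest pair: (6, 6) and (3, 9) with distance 4.2426

The closest pair is (6, 6) and (3, 9) with Euclidean distance 4.2426. For 7 points, brute-force pairwise comparison is shown above. For large n, the divide-and-conquer algorithm (sort by x, recurse on halves, check the dividing strip) achieves O(n log n).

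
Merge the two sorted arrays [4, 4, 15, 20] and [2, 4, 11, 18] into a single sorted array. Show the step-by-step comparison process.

Merging process:

Compare 4 vs 2: take 2 from right. Merged: [2]
Compare 4 vs 4: take 4 from left. Merged: [2, 4]
Compare 4 vs 4: take 4 from left. Merged: [2, 4, 4]
Compare 15 vs 4: take 4 from right. Merged: [2, 4, 4, 4]
Compare 15 vs 11: take 11 from right. Merged: [2, 4, 4, 4, 11]
Compare 15 vs 18: take 15 from left. Merged: [2, 4, 4, 4, 11, 15]
Compare 20 vs 18: take 18 from right. Merged: [2, 4, 4, 4, 11, 15, 18]
Append remaining from left: [20]. Merged: [2, 4, 4, 4, 11, 15, 18, 20]

Final merged array: [2, 4, 4, 4, 11, 15, 18, 20]
Total comparisons: 7

The merged array is [2, 4, 4, 4, 11, 15, 18, 20], requiring 7 comparisons. The merge step runs in O(n) time where n is the total number of elements.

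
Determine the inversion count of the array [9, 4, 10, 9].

Finding inversions in [9, 4, 10, 9]:

(0, 1): arr[0]=9 > arr[1]=4
(2, 3): arr[2]=10 > arr[3]=9

Total inversions: 2

The array has 2 inversion(s): (0,1), (2,3). Each pair (i,j) satisfies i < j and arr[i] > arr[j].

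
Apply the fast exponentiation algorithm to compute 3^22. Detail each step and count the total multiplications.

Computing 3^22 by squaring (build up from 3^1; each line after the first costs one multiplication):

3^1 = 3
3^2 = (3^1)^2 = 3^2 = 9
3^4 = (3^2)^2 = 9^2 = 81
3^5 = 3 * 3^4 = 3 * 81 = 243
3^10 = (3^5)^2 = 243^2 = 59049
3^11 = 3 * 3^10 = 3 * 59049 = 177147
3^22 = (3^11)^2 = 177147^2 = 31381059609

Result: 31381059609
Multiplications needed: 6 (6 lines after 3^1)

3^22 = 31381059609. Using exponentiation by squaring, this requires 6 multiplications. The key idea: if the exponent is even, square the half-power; if odd, multiply by the base once.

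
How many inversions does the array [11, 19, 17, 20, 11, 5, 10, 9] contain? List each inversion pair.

Finding inversions in [11, 19, 17, 20, 11, 5, 10, 9]:

(0, 5): arr[0]=11 > arr[5]=5
(0, 6): arr[0]=11 > arr[6]=10
(0, 7): arr[0]=11 > arr[7]=9
(1, 2): arr[1]=19 > arr[2]=17
(1, 4): arr[1]=19 > arr[4]=11
(1, 5): arr[1]=19 > arr[5]=5
(1, 6): arr[1]=19 > arr[6]=10
(1, 7): arr[1]=19 > arr[7]=9
(2, 4): arr[2]=17 > arr[4]=11
(2, 5): arr[2]=17 > arr[5]=5
(2, 6): arr[2]=17 > arr[6]=10
(2, 7): arr[2]=17 > arr[7]=9
(3, 4): arr[3]=20 > arr[4]=11
(3, 5): arr[3]=20 > arr[5]=5
(3, 6): arr[3]=20 > arr[6]=10
(3, 7): arr[3]=20 > arr[7]=9
(4, 5): arr[4]=11 > arr[5]=5
(4, 6): arr[4]=11 > arr[6]=10
(4, 7): arr[4]=11 > arr[7]=9
(6, 7): arr[6]=10 > arr[7]=9

Total inversions: 20

The array has 20 inversion(s): (0,5), (0,6), (0,7), (1,2), (1,4), (1,5), (1,6), (1,7), (2,4), (2,5), (2,6), (2,7), (3,4), (3,5), (3,6), (3,7), (4,5), (4,6), (4,7), (6,7). Each pair (i,j) satisfies i < j and arr[i] > arr[j].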